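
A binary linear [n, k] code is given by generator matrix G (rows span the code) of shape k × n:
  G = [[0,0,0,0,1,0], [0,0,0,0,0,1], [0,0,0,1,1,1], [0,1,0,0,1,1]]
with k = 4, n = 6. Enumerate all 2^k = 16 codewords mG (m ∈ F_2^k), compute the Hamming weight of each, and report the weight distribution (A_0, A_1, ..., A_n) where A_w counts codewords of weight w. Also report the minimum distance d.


Weight distribution: A_0 = 1, A_1 = 4, A_2 = 6, A_3 = 4, A_4 = 1. Minimum distance d = 1.

Enumerate all 2^4 = 16 messages m ∈ F_2^4.
For each, compute codeword c = mG in F_2^6, then tally its weight.
  m = 0000 → c = 000000, weight = 0.
  m = 1000 → c = 000010, weight = 1.
  m = 0100 → c = 000001, weight = 1.
  m = 1100 → c = 000011, weight = 2.
  m = 0010 → c = 000111, weight = 3.
  m = 1010 → c = 000101, weight = 2.
  m = 0110 → c = 000110, weight = 2.
  m = 1110 → c = 000100, weight = 1.
  m = 0001 → c = 010011, weight = 3.
  m = 1001 → c = 010001, weight = 2.
  m = 0101 → c = 010010, weight = 2.
  m = 1101 → c = 010000, weight = 1.
  m = 0011 → c = 010100, weight = 2.
  m = 1011 → c = 010110, weight = 3.
  m = 0111 → c = 010101, weight = 3.
  m = 1111 → c = 010111, weight = 4.
Tally weights:
  weight 0: 1 codewords.
  weight 1: 4 codewords.
  weight 2: 6 codewords.
  weight 3: 4 codewords.
  weight 4: 1 codewords.
Minimum distance d = smallest w > 0 with A_w > 0 = 1.
Sanity: Σ A_w = 16 = 2^4 = 16 ✓.


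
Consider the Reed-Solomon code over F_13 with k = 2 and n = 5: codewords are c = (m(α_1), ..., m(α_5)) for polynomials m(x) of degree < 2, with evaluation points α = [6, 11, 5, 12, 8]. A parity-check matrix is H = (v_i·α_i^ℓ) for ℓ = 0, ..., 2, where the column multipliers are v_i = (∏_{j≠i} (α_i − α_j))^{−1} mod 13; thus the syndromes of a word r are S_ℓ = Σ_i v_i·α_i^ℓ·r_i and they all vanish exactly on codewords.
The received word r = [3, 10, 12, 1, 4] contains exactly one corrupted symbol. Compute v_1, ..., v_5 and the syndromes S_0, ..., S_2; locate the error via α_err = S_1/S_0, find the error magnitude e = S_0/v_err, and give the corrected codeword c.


S = (12, 5, 1), error at position 5, error magnitude e = 6, c = [3, 10, 12, 1, 11].

Step 1: column multipliers v_i = (∏_{j≠i}(α_i − α_j))^{−1} mod 13.
  i = 1 (α = 6): (6−11)(6−5)(6−12)(6−8) = (−5)·1·(−6)·(−2) = −60 ≡ 5, so v_1 = 5^{−1} = 8 (mod 13).
  i = 2 (α = 11): (11−6)(11−5)(11−12)(11−8) = 5·6·(−1)·3 = −90 ≡ 1, so v_2 = 1^{−1} = 1 (mod 13).
  i = 3 (α = 5): (5−6)(5−11)(5−12)(5−8) = (−1)·(−6)·(−7)·(−3) = 126 ≡ 9, so v_3 = 9^{−1} = 3 (mod 13).
  i = 4 (α = 12): (12−6)(12−11)(12−5)(12−8) = 6·1·7·4 = 168 ≡ 12, so v_4 = 12^{−1} = 12 (mod 13).
  i = 5 (α = 8): (8−6)(8−11)(8−5)(8−12) = 2·(−3)·3·(−4) = 72 ≡ 7, so v_5 = 7^{−1} = 2 (mod 13).
  v = [8, 1, 3, 12, 2].
Step 2: syndromes of r = [3, 10, 12, 1, 4] (all sums mod 13).
  S_0 = Σ v_i r_i = 8·3 + 1·10 + 3·12 + 12·1 + 2·4 = 90 ≡ 12.
  S_1 = Σ v_i α_i r_i = 8·6·3 + 1·11·10 + 3·5·12 + 12·12·1 + 2·8·4 = 642 ≡ 5.
  α_i^2 mod 13 = [10, 4, 12, 1, 12].
  S_2 = Σ v_i α_i^2 r_i = 8·10·3 + 1·4·10 + 3·12·12 + 12·1·1 + 2·12·4 = 820 ≡ 1.
  S = (12, 5, 1) ≠ 0, so r is not a codeword (an error is present).
Step 3: locate the error. For a single error e at position i, S_ℓ = v_i·e·α_i^ℓ, so α_err = S_1/S_0.
  S_0^{−1} = 12^{−1} = 12 (mod 13), so α_err = 5·12 = 60 ≡ 8 = α_5. Error position i = 5.
  Consistency check: S_2/S_1 = 1·8 = 8 ≡ 8 = α_err ✓ (single-error assumption holds).
Step 4: error magnitude e = S_0/v_5 = S_0·∏_{j≠5}(α_5 − α_j) = 12·7 = 84 ≡ 6 (mod 13).
Step 5: correct position 5: c_5 = r_5 − e = 4 − 6 ≡ 11 (mod 13). Hence c = [3, 10, 12, 1, 11].
  Check: interpolating c through the α_i gives m(x) = 5 + 4·x (degree < 2) with m(α_i) = c_i for every i, so c is indeed a codeword.


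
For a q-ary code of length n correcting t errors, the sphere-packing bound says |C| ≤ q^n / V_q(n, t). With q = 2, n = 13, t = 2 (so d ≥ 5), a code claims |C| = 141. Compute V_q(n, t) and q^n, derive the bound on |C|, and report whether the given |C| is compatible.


V_q(n, t) = 92, q^n = 8192, Hamming bound = 89, |C| = 141 > bound (violated).

Step 1: Compute V_q(n, t) = Σ_{j=0}^2 C(n, j) (q−1)^j.
  j = 0: C(13,0)·(1)^0 = 1·1 = 1.
  j = 1: C(13,1)·(1)^1 = 13·1 = 13.
  j = 2: C(13,2)·(1)^2 = 78·1 = 78.
  V_q(n, t) = 1 + 13 + 78 = 92.
Step 2: q^n = 2^13 = 8192.
Step 3: Hamming bound ⌊q^n / V_q(n,t)⌋ = ⌊8192/92⌋ = 89.
Step 4: Compare |C| = 141 to 89: violated.
The claimed |C| lies above the Hamming bound, so no 2-ary code of length 13 with d ≥ 5 can have 141 codewords.


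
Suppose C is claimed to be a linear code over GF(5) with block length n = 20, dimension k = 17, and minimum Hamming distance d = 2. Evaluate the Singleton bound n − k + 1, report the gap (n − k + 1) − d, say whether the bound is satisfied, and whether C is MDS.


Singleton RHS = n − k + 1 = 4, slack = 2, bound satisfied, not MDS.

Singleton bound: d ≤ n − k + 1.
Here n = 20, k = 17, so n − k + 1 = 4.
Given d = 2, check d ≤ 4: YES.
Slack = (n − k + 1) − d = 2.
The code is NOT MDS (slack = 2 > 0).
Description: the claimed parameters are [20, 17, 2]_5; such a code would be non-MDS.


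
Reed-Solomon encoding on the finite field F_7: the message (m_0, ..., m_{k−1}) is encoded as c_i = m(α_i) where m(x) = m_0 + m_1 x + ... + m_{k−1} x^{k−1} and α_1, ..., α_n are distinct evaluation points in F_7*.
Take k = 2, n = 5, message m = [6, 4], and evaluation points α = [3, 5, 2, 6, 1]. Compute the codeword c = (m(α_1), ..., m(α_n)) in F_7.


c = [4, 5, 0, 2, 3]

Message polynomial: m(x) = 6 + 4·x (mod 7).
For each evaluation point α_i, compute m(α_i) mod 7:
  α_1 = 3: Horner steps 4 → 4, so m(3) = 4.
  α_2 = 5: Horner steps 4 → 5, so m(5) = 5.
  α_3 = 2: Horner steps 4 → 0, so m(2) = 0.
  α_4 = 6: Horner steps 4 → 2, so m(6) = 2.
  α_5 = 1: Horner steps 4 → 3, so m(1) = 3.
Codeword c = [4, 5, 0, 2, 3] ∈ F_7^5.


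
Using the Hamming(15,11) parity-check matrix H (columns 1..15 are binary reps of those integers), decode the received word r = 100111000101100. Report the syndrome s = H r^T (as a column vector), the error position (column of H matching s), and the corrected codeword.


s = (1, 1, 0, 1)^T, error position = 13, corrected codeword c = 100111000101000

Compute s = H r^T mod 2 one row at a time:
  s_1 = 0 + 0 + 1 + 0 + 1 + 1 + 0 + 0 = 3 ≡ 1 (mod 2).
  s_2 = 1 + 1 + 1 + 0 + 1 + 1 + 0 + 0 = 5 ≡ 1 (mod 2).
  s_3 = 0 + 0 + 1 + 0 + 1 + 0 + 0 + 0 = 2 ≡ 0 (mod 2).
  s_4 = 1 + 0 + 1 + 0 + 0 + 0 + 1 + 0 = 3 ≡ 1 (mod 2).
s = (1, 1, 0, 1)^T — this equals column 13 of H (binary 1101), so error is at position 13.
Correct: flip bit 13 of r = 100111000101100 to get c = 100111000101000.


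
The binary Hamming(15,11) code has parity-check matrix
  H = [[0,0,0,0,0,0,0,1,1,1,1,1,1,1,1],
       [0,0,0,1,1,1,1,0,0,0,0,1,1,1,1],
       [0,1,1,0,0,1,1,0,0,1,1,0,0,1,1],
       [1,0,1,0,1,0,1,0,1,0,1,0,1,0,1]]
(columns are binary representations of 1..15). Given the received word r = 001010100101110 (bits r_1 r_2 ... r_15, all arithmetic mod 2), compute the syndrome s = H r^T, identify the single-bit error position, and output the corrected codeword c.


s = (0, 1, 0, 0)^T, error position = 4, corrected codeword c = 001110100101110

Compute s = H r^T mod 2 one row at a time:
  s_1 = 0 + 0 + 1 + 0 + 1 + 1 + 1 + 0 = 4 ≡ 0 (mod 2).
  s_2 = 0 + 1 + 0 + 1 + 1 + 1 + 1 + 0 = 5 ≡ 1 (mod 2).
  s_3 = 0 + 1 + 0 + 1 + 1 + 0 + 1 + 0 = 4 ≡ 0 (mod 2).
  s_4 = 0 + 1 + 1 + 1 + 0 + 0 + 1 + 0 = 4 ≡ 0 (mod 2).
s = (0, 1, 0, 0)^T — this equals column 4 of H (binary 0100), so error is at position 4.
Correct: flip bit 4 of r = 001010100101110 to get c = 001110100101110.


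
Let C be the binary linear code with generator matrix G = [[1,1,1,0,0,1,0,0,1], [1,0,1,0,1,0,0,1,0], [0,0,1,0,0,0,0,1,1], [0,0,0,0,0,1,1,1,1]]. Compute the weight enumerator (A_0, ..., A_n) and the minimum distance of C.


Weight distribution: A_0 = 1, A_3 = 4, A_4 = 5, A_5 = 4, A_6 = 2. Minimum distance d = 3.

Enumerate all 2^4 = 16 messages m ∈ F_2^4.
For each, compute codeword c = mG in F_2^9, then tally its weight.
  m = 0000 → c = 000000000, weight = 0.
  m = 1000 → c = 111001001, weight = 5.
  m = 0100 → c = 101010010, weight = 4.
  m = 1100 → c = 010011011, weight = 5.
  m = 0010 → c = 001000011, weight = 3.
  m = 1010 → c = 110001010, weight = 4.
  m = 0110 → c = 100010001, weight = 3.
  m = 1110 → c = 011011000, weight = 4.
  m = 0001 → c = 000001111, weight = 4.
  m = 1001 → c = 111000110, weight = 5.
  m = 0101 → c = 101011101, weight = 6.
  m = 1101 → c = 010010100, weight = 3.
  m = 0011 → c = 001001100, weight = 3.
  m = 1011 → c = 110000101, weight = 4.
  m = 0111 → c = 100011110, weight = 5.
  m = 1111 → c = 011010111, weight = 6.
Tally weights:
  weight 0: 1 codewords.
  weight 3: 4 codewords.
  weight 4: 5 codewords.
  weight 5: 4 codewords.
  weight 6: 2 codewords.
Minimum distance d = smallest w > 0 with A_w > 0 = 3.
Sanity: Σ A_w = 16 = 2^4 = 16 ✓.


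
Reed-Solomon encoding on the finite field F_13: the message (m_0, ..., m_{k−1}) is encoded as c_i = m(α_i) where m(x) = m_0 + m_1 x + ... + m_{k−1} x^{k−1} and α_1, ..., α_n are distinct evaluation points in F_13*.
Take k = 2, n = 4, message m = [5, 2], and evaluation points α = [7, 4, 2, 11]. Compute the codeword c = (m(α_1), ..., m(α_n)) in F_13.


c = [6, 0, 9, 1]

Message polynomial: m(x) = 5 + 2·x (mod 13).
For each evaluation point α_i, compute m(α_i) mod 13:
  α_1 = 7: Horner steps 2 → 6, so m(7) = 6.
  α_2 = 4: Horner steps 2 → 0, so m(4) = 0.
  α_3 = 2: Horner steps 2 → 9, so m(2) = 9.
  α_4 = 11: Horner steps 2 → 1, so m(11) = 1.
Codeword c = [6, 0, 9, 1] ∈ F_13^4.


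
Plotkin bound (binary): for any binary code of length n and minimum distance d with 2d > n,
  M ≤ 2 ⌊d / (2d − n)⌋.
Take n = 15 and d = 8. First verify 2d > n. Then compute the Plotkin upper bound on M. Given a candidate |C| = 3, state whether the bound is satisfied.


Plotkin bound M ≤ 16; given |C| = 3 ≤ bound (satisfied).

Check applicability: 2d = 16, n = 15.
2d − n = 1 > 0, so Plotkin applies.
Compute d/(2d−n) = 8/1 ≈ 8.0000.
⌊d/(2d−n)⌋ = 8.
Plotkin bound: M ≤ 2·8 = 16.
Given |C| = 3, check: satisfied.
This |C| is below the Plotkin bound.


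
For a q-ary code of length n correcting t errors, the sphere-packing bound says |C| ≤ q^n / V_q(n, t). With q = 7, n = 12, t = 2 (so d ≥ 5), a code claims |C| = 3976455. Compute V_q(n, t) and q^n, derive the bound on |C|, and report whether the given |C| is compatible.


V_q(n, t) = 2449, q^n = 13841287201, Hamming bound = 5651811, |C| = 3976455 ≤ bound (satisfied).

Step 1: Compute V_q(n, t) = Σ_{j=0}^2 C(n, j) (q−1)^j.
  j = 0: C(12,0)·(6)^0 = 1·1 = 1.
  j = 1: C(12,1)·(6)^1 = 12·6 = 72.
  j = 2: C(12,2)·(6)^2 = 66·36 = 2376.
  V_q(n, t) = 1 + 72 + 2376 = 2449.
Step 2: q^n = 7^12 = 13841287201.
Step 3: Hamming bound ⌊q^n / V_q(n,t)⌋ = ⌊13841287201/2449⌋ = 5651811.
Step 4: Compare |C| = 3976455 to 5651811: satisfied.
The claimed |C| lies below the Hamming bound.


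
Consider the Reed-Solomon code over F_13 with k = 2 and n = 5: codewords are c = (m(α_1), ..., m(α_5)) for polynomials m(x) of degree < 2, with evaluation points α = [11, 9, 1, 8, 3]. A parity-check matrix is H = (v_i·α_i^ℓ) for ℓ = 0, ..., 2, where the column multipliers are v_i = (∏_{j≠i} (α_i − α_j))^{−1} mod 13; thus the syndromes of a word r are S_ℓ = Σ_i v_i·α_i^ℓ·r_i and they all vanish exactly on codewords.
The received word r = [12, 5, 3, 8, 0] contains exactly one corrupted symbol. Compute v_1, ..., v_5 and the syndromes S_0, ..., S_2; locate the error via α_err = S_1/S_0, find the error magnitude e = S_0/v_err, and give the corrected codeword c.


S = (3, 9, 1), error at position 5, error magnitude e = 3, c = [12, 5, 3, 8, 10].

Step 1: column multipliers v_i = (∏_{j≠i}(α_i − α_j))^{−1} mod 13.
  i = 1 (α = 11): (11−9)(11−1)(11−8)(11−3) = 2·10·3·8 = 480 ≡ 12, so v_1 = 12^{−1} = 12 (mod 13).
  i = 2 (α = 9): (9−11)(9−1)(9−8)(9−3) = (−2)·8·1·6 = −96 ≡ 8, so v_2 = 8^{−1} = 5 (mod 13).
  i = 3 (α = 1): (1−11)(1−9)(1−8)(1−3) = (−10)·(−8)·(−7)·(−2) = 1120 ≡ 2, so v_3 = 2^{−1} = 7 (mod 13).
  i = 4 (α = 8): (8−11)(8−9)(8−1)(8−3) = (−3)·(−1)·7·5 = 105 ≡ 1, so v_4 = 1^{−1} = 1 (mod 13).
  i = 5 (α = 3): (3−11)(3−9)(3−1)(3−8) = (−8)·(−6)·2·(−5) = −480 ≡ 1, so v_5 = 1^{−1} = 1 (mod 13).
  v = [12, 5, 7, 1, 1].
Step 2: syndromes of r = [12, 5, 3, 8, 0] (all sums mod 13).
  S_0 = Σ v_i r_i = 12·12 + 5·5 + 7·3 + 1·8 + 1·0 = 198 ≡ 3.
  S_1 = Σ v_i α_i r_i = 12·11·12 + 5·9·5 + 7·1·3 + 1·8·8 + 1·3·0 = 1894 ≡ 9.
  α_i^2 mod 13 = [4, 3, 1, 12, 9].
  S_2 = Σ v_i α_i^2 r_i = 12·4·12 + 5·3·5 + 7·1·3 + 1·12·8 + 1·9·0 = 768 ≡ 1.
  S = (3, 9, 1) ≠ 0, so r is not a codeword (an error is present).
Step 3: locate the error. For a single error e at position i, S_ℓ = v_i·e·α_i^ℓ, so α_err = S_1/S_0.
  S_0^{−1} = 3^{−1} = 9 (mod 13), so α_err = 9·9 = 81 ≡ 3 = α_5. Error position i = 5.
  Consistency check: S_2/S_1 = 1·3 = 3 ≡ 3 = α_err ✓ (single-error assumption holds).
Step 4: error magnitude e = S_0/v_5 = S_0·∏_{j≠5}(α_5 − α_j) = 3·1 = 3 ≡ 3 (mod 13).
Step 5: correct position 5: c_5 = r_5 − e = 0 − 3 ≡ 10 (mod 13). Hence c = [12, 5, 3, 8, 10].
  Check: interpolating c through the α_i gives m(x) = 6 + 10·x (degree < 2) with m(α_i) = c_i for every i, so c is indeed a codeword.


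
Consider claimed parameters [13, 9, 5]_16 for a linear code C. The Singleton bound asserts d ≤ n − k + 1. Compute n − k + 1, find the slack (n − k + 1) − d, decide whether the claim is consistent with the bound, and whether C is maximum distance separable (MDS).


Singleton RHS = n − k + 1 = 5, slack = 0, bound satisfied, MDS.

Singleton bound: d ≤ n − k + 1.
Here n = 13, k = 9, so n − k + 1 = 5.
Given d = 5, check d ≤ 5: YES.
Slack = (n − k + 1) − d = 0.
The code is MDS (slack = 0).
Description: the claimed parameters are [13, 9, 5]_16; such a code would be MDS (meets Singleton bound).


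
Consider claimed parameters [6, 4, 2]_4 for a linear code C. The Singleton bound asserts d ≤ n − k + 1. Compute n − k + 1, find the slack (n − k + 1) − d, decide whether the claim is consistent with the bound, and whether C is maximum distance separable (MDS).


Singleton RHS = n − k + 1 = 3, slack = 1, bound satisfied, not MDS.

Singleton bound: d ≤ n − k + 1.
Here n = 6, k = 4, so n − k + 1 = 3.
Given d = 2, check d ≤ 3: YES.
Slack = (n − k + 1) − d = 1.
The code is NOT MDS (slack = 1 > 0).
Description: the claimed parameters are [6, 4, 2]_4; such a code would be non-MDS.


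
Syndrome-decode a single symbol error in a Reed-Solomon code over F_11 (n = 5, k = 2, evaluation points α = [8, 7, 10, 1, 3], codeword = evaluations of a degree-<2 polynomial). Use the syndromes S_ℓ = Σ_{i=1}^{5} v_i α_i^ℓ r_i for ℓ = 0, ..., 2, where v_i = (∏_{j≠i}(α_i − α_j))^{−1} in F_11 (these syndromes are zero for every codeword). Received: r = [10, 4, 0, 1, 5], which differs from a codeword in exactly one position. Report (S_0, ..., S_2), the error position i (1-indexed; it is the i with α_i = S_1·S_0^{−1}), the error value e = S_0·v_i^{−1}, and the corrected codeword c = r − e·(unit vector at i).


S = (6, 7, 10), error at position 5, error magnitude e = 3, c = [10, 4, 0, 1, 2].

Step 1: column multipliers v_i = (∏_{j≠i}(α_i − α_j))^{−1} mod 11.
  i = 1 (α = 8): (8−7)(8−10)(8−1)(8−3) = 1·(−2)·7·5 = −70 ≡ 7, so v_1 = 7^{−1} = 8 (mod 11).
  i = 2 (α = 7): (7−8)(7−10)(7−1)(7−3) = (−1)·(−3)·6·4 = 72 ≡ 6, so v_2 = 6^{−1} = 2 (mod 11).
  i = 3 (α = 10): (10−8)(10−7)(10−1)(10−3) = 2·3·9·7 = 378 ≡ 4, so v_3 = 4^{−1} = 3 (mod 11).
  i = 4 (α = 1): (1−8)(1−7)(1−10)(1−3) = (−7)·(−6)·(−9)·(−2) = 756 ≡ 8, so v_4 = 8^{−1} = 7 (mod 11).
  i = 5 (α = 3): (3−8)(3−7)(3−10)(3−1) = (−5)·(−4)·(−7)·2 = −280 ≡ 6, so v_5 = 6^{−1} = 2 (mod 11).
  v = [8, 2, 3, 7, 2].
Step 2: syndromes of r = [10, 4, 0, 1, 5] (all sums mod 11).
  S_0 = Σ v_i r_i = 8·10 + 2·4 + 3·0 + 7·1 + 2·5 = 105 ≡ 6.
  S_1 = Σ v_i α_i r_i = 8·8·10 + 2·7·4 + 3·10·0 + 7·1·1 + 2·3·5 = 733 ≡ 7.
  α_i^2 mod 11 = [9, 5, 1, 1, 9].
  S_2 = Σ v_i α_i^2 r_i = 8·9·10 + 2·5·4 + 3·1·0 + 7·1·1 + 2·9·5 = 857 ≡ 10.
  S = (6, 7, 10) ≠ 0, so r is not a codeword (an error is present).
Step 3: locate the error. For a single error e at position i, S_ℓ = v_i·e·α_i^ℓ, so α_err = S_1/S_0.
  S_0^{−1} = 6^{−1} = 2 (mod 11), so α_err = 7·2 = 14 ≡ 3 = α_5. Error position i = 5.
  Consistency check: S_2/S_1 = 10·8 = 80 ≡ 3 = α_err ✓ (single-error assumption holds).
Step 4: error magnitude e = S_0/v_5 = S_0·∏_{j≠5}(α_5 − α_j) = 6·6 = 36 ≡ 3 (mod 11).
Step 5: correct position 5: c_5 = r_5 − e = 5 − 3 ≡ 2 (mod 11). Hence c = [10, 4, 0, 1, 2].
  Check: interpolating c through the α_i gives m(x) = 6 + 6·x (degree < 2) with m(α_i) = c_i for every i, so c is indeed a codeword.


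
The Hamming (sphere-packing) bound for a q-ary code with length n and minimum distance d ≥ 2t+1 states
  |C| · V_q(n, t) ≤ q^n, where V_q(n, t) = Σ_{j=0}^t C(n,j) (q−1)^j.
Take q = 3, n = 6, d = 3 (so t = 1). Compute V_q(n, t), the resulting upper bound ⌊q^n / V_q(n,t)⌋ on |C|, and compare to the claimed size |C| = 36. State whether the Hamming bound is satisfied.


V_q(n, t) = 13, q^n = 729, Hamming bound = 56, |C| = 36 ≤ bound (satisfied).

Step 1: Compute V_q(n, t) = Σ_{j=0}^1 C(n, j) (q−1)^j.
  j = 0: C(6,0)·(2)^0 = 1·1 = 1.
  j = 1: C(6,1)·(2)^1 = 6·2 = 12.
  V_q(n, t) = 1 + 12 = 13.
Step 2: q^n = 3^6 = 729.
Step 3: Hamming bound ⌊q^n / V_q(n,t)⌋ = ⌊729/13⌋ = 56.
Step 4: Compare |C| = 36 to 56: satisfied.
The claimed |C| lies below the Hamming bound.


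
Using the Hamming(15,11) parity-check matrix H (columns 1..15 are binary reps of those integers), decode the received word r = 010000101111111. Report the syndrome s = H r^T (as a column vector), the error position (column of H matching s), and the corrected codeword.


s = (1, 1, 0, 1)^T, error position = 13, corrected codeword c = 010000101111011

Compute s = H r^T mod 2 one row at a time:
  s_1 = 0 + 1 + 1 + 1 + 1 + 1 + 1 + 1 = 7 ≡ 1 (mod 2).
  s_2 = 0 + 0 + 0 + 1 + 1 + 1 + 1 + 1 = 5 ≡ 1 (mod 2).
  s_3 = 1 + 0 + 0 + 1 + 1 + 1 + 1 + 1 = 6 ≡ 0 (mod 2).
  s_4 = 0 + 0 + 0 + 1 + 1 + 1 + 1 + 1 = 5 ≡ 1 (mod 2).
s = (1, 1, 0, 1)^T — this equals column 13 of H (binary 1101), so error is at position 13.
Correct: flip bit 13 of r = 010000101111111 to get c = 010000101111011.


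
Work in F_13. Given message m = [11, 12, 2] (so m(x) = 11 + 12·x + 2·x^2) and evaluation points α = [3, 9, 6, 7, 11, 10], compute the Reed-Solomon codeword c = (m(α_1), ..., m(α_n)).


c = [0, 8, 12, 11, 8, 6]

Message polynomial: m(x) = 11 + 12·x + 2·x^2 (mod 13).
For each evaluation point α_i, compute m(α_i) mod 13:
  α_1 = 3: Horner steps 2 → 5 → 0, so m(3) = 0.
  α_2 = 9: Horner steps 2 → 4 → 8, so m(9) = 8.
  α_3 = 6: Horner steps 2 → 11 → 12, so m(6) = 12.
  α_4 = 7: Horner steps 2 → 0 → 11, so m(7) = 11.
  α_5 = 11: Horner steps 2 → 8 → 8, so m(11) = 8.
  α_6 = 10: Horner steps 2 → 6 → 6, so m(10) = 6.
Codeword c = [0, 8, 12, 11, 8, 6] ∈ F_13^6.


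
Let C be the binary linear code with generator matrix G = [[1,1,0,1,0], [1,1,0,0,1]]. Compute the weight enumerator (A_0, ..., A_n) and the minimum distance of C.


Weight distribution: A_0 = 1, A_2 = 1, A_3 = 2. Minimum distance d = 2.

Enumerate all 2^2 = 4 messages m ∈ F_2^2.
For each, compute codeword c = mG in F_2^5, then tally its weight.
  m = 00 → c = 00000, weight = 0.
  m = 10 → c = 11010, weight = 3.
  m = 01 → c = 11001, weight = 3.
  m = 11 → c = 00011, weight = 2.
Tally weights:
  weight 0: 1 codewords.
  weight 2: 1 codewords.
  weight 3: 2 codewords.
Minimum distance d = smallest w > 0 with A_w > 0 = 2.
Sanity: Σ A_w = 4 = 2^2 = 4 ✓.


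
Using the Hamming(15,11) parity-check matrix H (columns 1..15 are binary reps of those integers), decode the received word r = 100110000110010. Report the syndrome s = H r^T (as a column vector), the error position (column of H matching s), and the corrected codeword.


s = (1, 1, 1, 1)^T, error position = 15, corrected codeword c = 100110000110011

Compute s = H r^T mod 2 one row at a time:
  s_1 = 0 + 0 + 1 + 1 + 0 + 0 + 1 + 0 = 3 ≡ 1 (mod 2).
  s_2 = 1 + 1 + 0 + 0 + 0 + 0 + 1 + 0 = 3 ≡ 1 (mod 2).
  s_3 = 0 + 0 + 0 + 0 + 1 + 1 + 1 + 0 = 3 ≡ 1 (mod 2).
  s_4 = 1 + 0 + 1 + 0 + 0 + 1 + 0 + 0 = 3 ≡ 1 (mod 2).
s = (1, 1, 1, 1)^T — this equals column 15 of H (binary 1111), so error is at position 15.
Correct: flip bit 15 of r = 100110000110010 to get c = 100110000110011.


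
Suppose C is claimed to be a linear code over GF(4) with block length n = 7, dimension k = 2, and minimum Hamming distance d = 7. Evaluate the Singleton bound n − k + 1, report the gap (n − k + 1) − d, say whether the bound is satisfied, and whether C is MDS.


Singleton RHS = n − k + 1 = 6, slack = -1, bound violated (no such code; not MDS).

Singleton bound: d ≤ n − k + 1.
Here n = 7, k = 2, so n − k + 1 = 6.
Given d = 7, check d ≤ 6: NO.
Slack = (n − k + 1) − d = -1.
The slack is negative: d = 7 exceeds n − k + 1 = 6 by 1, so the Singleton bound is violated and no linear [7, 2, 7]_4 code can exist. In particular it is not MDS (MDS requires d = n − k + 1 exactly).
Description: the claimed parameters are [7, 2, 7]_4; such a code would be impossible (violates the Singleton bound).


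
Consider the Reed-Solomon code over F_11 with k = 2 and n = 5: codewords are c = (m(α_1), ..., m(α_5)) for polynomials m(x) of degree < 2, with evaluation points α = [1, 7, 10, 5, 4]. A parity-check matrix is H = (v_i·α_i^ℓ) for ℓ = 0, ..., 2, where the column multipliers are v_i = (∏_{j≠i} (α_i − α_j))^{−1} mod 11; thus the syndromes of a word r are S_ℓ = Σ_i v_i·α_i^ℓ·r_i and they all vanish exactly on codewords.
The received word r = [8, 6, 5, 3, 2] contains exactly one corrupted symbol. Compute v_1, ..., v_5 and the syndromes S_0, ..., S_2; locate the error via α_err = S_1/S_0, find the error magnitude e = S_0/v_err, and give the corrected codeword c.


S = (6, 2, 8), error at position 5, error magnitude e = 6, c = [8, 6, 5, 3, 7].

Step 1: column multipliers v_i = (∏_{j≠i}(α_i − α_j))^{−1} mod 11.
  i = 1 (α = 1): (1−7)(1−10)(1−5)(1−4) = (−6)·(−9)·(−4)·(−3) = 648 ≡ 10, so v_1 = 10^{−1} = 10 (mod 11).
  i = 2 (α = 7): (7−1)(7−10)(7−5)(7−4) = 6·(−3)·2·3 = −108 ≡ 2, so v_2 = 2^{−1} = 6 (mod 11).
  i = 3 (α = 10): (10−1)(10−7)(10−5)(10−4) = 9·3·5·6 = 810 ≡ 7, so v_3 = 7^{−1} = 8 (mod 11).
  i = 4 (α = 5): (5−1)(5−7)(5−10)(5−4) = 4·(−2)·(−5)·1 = 40 ≡ 7, so v_4 = 7^{−1} = 8 (mod 11).
  i = 5 (α = 4): (4−1)(4−7)(4−10)(4−5) = 3·(−3)·(−6)·(−1) = −54 ≡ 1, so v_5 = 1^{−1} = 1 (mod 11).
  v = [10, 6, 8, 8, 1].
Step 2: syndromes of r = [8, 6, 5, 3, 2] (all sums mod 11).
  S_0 = Σ v_i r_i = 10·8 + 6·6 + 8·5 + 8·3 + 1·2 = 182 ≡ 6.
  S_1 = Σ v_i α_i r_i = 10·1·8 + 6·7·6 + 8·10·5 + 8·5·3 + 1·4·2 = 860 ≡ 2.
  α_i^2 mod 11 = [1, 5, 1, 3, 5].
  S_2 = Σ v_i α_i^2 r_i = 10·1·8 + 6·5·6 + 8·1·5 + 8·3·3 + 1·5·2 = 382 ≡ 8.
  S = (6, 2, 8) ≠ 0, so r is not a codeword (an error is present).
Step 3: locate the error. For a single error e at position i, S_ℓ = v_i·e·α_i^ℓ, so α_err = S_1/S_0.
  S_0^{−1} = 6^{−1} = 2 (mod 11), so α_err = 2·2 = 4 ≡ 4 = α_5. Error position i = 5.
  Consistency check: S_2/S_1 = 8·6 = 48 ≡ 4 = α_err ✓ (single-error assumption holds).
Step 4: error magnitude e = S_0/v_5 = S_0·∏_{j≠5}(α_5 − α_j) = 6·1 = 6 ≡ 6 (mod 11).
Step 5: correct position 5: c_5 = r_5 − e = 2 − 6 ≡ 7 (mod 11). Hence c = [8, 6, 5, 3, 7].
  Check: interpolating c through the α_i gives m(x) = 1 + 7·x (degree < 2) with m(α_i) = c_i for every i, so c is indeed a codeword.


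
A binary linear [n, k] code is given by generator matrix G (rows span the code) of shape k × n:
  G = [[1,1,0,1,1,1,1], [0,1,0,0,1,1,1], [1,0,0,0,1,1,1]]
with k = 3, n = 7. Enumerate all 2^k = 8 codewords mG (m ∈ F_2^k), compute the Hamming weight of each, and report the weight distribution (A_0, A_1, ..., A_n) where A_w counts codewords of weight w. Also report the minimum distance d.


Weight distribution: A_0 = 1, A_2 = 3, A_4 = 3, A_6 = 1. Minimum distance d = 2.

Enumerate all 2^3 = 8 messages m ∈ F_2^3.
For each, compute codeword c = mG in F_2^7, then tally its weight.
  m = 000 → c = 0000000, weight = 0.
  m = 100 → c = 1101111, weight = 6.
  m = 010 → c = 0100111, weight = 4.
  m = 110 → c = 1001000, weight = 2.
  m = 001 → c = 1000111, weight = 4.
  m = 101 → c = 0101000, weight = 2.
  m = 011 → c = 1100000, weight = 2.
  m = 111 → c = 0001111, weight = 4.
Tally weights:
  weight 0: 1 codewords.
  weight 2: 3 codewords.
  weight 4: 3 codewords.
  weight 6: 1 codewords.
Minimum distance d = smallest w > 0 with A_w > 0 = 2.
Sanity: Σ A_w = 8 = 2^3 = 8 ✓.


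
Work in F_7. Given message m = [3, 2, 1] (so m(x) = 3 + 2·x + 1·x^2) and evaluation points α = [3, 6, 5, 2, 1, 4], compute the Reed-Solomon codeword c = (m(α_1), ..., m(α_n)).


c = [4, 2, 3, 4, 6, 6]

Message polynomial: m(x) = 3 + 2·x + 1·x^2 (mod 7).
For each evaluation point α_i, compute m(α_i) mod 7:
  α_1 = 3: Horner steps 1 → 5 → 4, so m(3) = 4.
  α_2 = 6: Horner steps 1 → 1 → 2, so m(6) = 2.
  α_3 = 5: Horner steps 1 → 0 → 3, so m(5) = 3.
  α_4 = 2: Horner steps 1 → 4 → 4, so m(2) = 4.
  α_5 = 1: Horner steps 1 → 3 → 6, so m(1) = 6.
  α_6 = 4: Horner steps 1 → 6 → 6, so m(4) = 6.
Codeword c = [4, 2, 3, 4, 6, 6] ∈ F_7^6.


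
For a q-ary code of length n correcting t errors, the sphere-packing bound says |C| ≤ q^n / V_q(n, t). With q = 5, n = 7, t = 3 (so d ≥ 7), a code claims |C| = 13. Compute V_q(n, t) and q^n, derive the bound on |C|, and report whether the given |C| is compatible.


V_q(n, t) = 2605, q^n = 78125, Hamming bound = 29, |C| = 13 ≤ bound (satisfied).

Step 1: Compute V_q(n, t) = Σ_{j=0}^3 C(n, j) (q−1)^j.
  j = 0: C(7,0)·(4)^0 = 1·1 = 1.
  j = 1: C(7,1)·(4)^1 = 7·4 = 28.
  j = 2: C(7,2)·(4)^2 = 21·16 = 336.
  j = 3: C(7,3)·(4)^3 = 35·64 = 2240.
  V_q(n, t) = 1 + 28 + 336 + 2240 = 2605.
Step 2: q^n = 5^7 = 78125.
Step 3: Hamming bound ⌊q^n / V_q(n,t)⌋ = ⌊78125/2605⌋ = 29.
Step 4: Compare |C| = 13 to 29: satisfied.
The claimed |C| lies below the Hamming bound.


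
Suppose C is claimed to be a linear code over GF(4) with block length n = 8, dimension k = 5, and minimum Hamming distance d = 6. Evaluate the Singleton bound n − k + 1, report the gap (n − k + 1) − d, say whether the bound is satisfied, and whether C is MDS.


Singleton RHS = n − k + 1 = 4, slack = -2, bound violated (no such code; not MDS).

Singleton bound: d ≤ n − k + 1.
Here n = 8, k = 5, so n − k + 1 = 4.
Given d = 6, check d ≤ 4: NO.
Slack = (n − k + 1) − d = -2.
The slack is negative: d = 6 exceeds n − k + 1 = 4 by 2, so the Singleton bound is violated and no linear [8, 5, 6]_4 code can exist. In particular it is not MDS (MDS requires d = n − k + 1 exactly).
Description: the claimed parameters are [8, 5, 6]_4; such a code would be impossible (violates the Singleton bound).


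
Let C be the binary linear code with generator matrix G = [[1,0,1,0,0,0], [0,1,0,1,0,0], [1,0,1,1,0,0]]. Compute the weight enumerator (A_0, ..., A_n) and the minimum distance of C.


Weight distribution: A_0 = 1, A_1 = 2, A_2 = 2, A_3 = 2, A_4 = 1. Minimum distance d = 1.

Enumerate all 2^3 = 8 messages m ∈ F_2^3.
For each, compute codeword c = mG in F_2^6, then tally its weight.
  m = 000 → c = 000000, weight = 0.
  m = 100 → c = 101000, weight = 2.
  m = 010 → c = 010100, weight = 2.
  m = 110 → c = 111100, weight = 4.
  m = 001 → c = 101100, weight = 3.
  m = 101 → c = 000100, weight = 1.
  m = 011 → c = 111000, weight = 3.
  m = 111 → c = 010000, weight = 1.
Tally weights:
  weight 0: 1 codewords.
  weight 1: 2 codewords.
  weight 2: 2 codewords.
  weight 3: 2 codewords.
  weight 4: 1 codewords.
Minimum distance d = smallest w > 0 with A_w > 0 = 1.
Sanity: Σ A_w = 8 = 2^3 = 8 ✓.


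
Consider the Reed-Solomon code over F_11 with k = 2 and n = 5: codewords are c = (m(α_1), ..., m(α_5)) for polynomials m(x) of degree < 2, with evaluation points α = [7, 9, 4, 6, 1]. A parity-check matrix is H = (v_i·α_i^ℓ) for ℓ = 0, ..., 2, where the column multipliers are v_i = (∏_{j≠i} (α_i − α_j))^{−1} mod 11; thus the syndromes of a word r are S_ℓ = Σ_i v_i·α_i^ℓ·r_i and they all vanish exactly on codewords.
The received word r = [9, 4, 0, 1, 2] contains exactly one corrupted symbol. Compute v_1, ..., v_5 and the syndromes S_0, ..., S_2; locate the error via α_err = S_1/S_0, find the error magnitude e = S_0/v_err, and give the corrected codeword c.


S = (9, 10, 5), error at position 4, error magnitude e = 6, c = [9, 4, 0, 6, 2].

Step 1: column multipliers v_i = (∏_{j≠i}(α_i − α_j))^{−1} mod 11.
  i = 1 (α = 7): (7−9)(7−4)(7−6)(7−1) = (−2)·3·1·6 = −36 ≡ 8, so v_1 = 8^{−1} = 7 (mod 11).
  i = 2 (α = 9): (9−7)(9−4)(9−6)(9−1) = 2·5·3·8 = 240 ≡ 9, so v_2 = 9^{−1} = 5 (mod 11).
  i = 3 (α = 4): (4−7)(4−9)(4−6)(4−1) = (−3)·(−5)·(−2)·3 = −90 ≡ 9, so v_3 = 9^{−1} = 5 (mod 11).
  i = 4 (α = 6): (6−7)(6−9)(6−4)(6−1) = (−1)·(−3)·2·5 = 30 ≡ 8, so v_4 = 8^{−1} = 7 (mod 11).
  i = 5 (α = 1): (1−7)(1−9)(1−4)(1−6) = (−6)·(−8)·(−3)·(−5) = 720 ≡ 5, so v_5 = 5^{−1} = 9 (mod 11).
  v = [7, 5, 5, 7, 9].
Step 2: syndromes of r = [9, 4, 0, 1, 2] (all sums mod 11).
  S_0 = Σ v_i r_i = 7·9 + 5·4 + 5·0 + 7·1 + 9·2 = 108 ≡ 9.
  S_1 = Σ v_i α_i r_i = 7·7·9 + 5·9·4 + 5·4·0 + 7·6·1 + 9·1·2 = 681 ≡ 10.
  α_i^2 mod 11 = [5, 4, 5, 3, 1].
  S_2 = Σ v_i α_i^2 r_i = 7·5·9 + 5·4·4 + 5·5·0 + 7·3·1 + 9·1·2 = 434 ≡ 5.
  S = (9, 10, 5) ≠ 0, so r is not a codeword (an error is present).
Step 3: locate the error. For a single error e at position i, S_ℓ = v_i·e·α_i^ℓ, so α_err = S_1/S_0.
  S_0^{−1} = 9^{−1} = 5 (mod 11), so α_err = 10·5 = 50 ≡ 6 = α_4. Error position i = 4.
  Consistency check: S_2/S_1 = 5·10 = 50 ≡ 6 = α_err ✓ (single-error assumption holds).
Step 4: error magnitude e = S_0/v_4 = S_0·∏_{j≠4}(α_4 − α_j) = 9·8 = 72 ≡ 6 (mod 11).
Step 5: correct position 4: c_4 = r_4 − e = 1 − 6 ≡ 6 (mod 11). Hence c = [9, 4, 0, 6, 2].
  Check: interpolating c through the α_i gives m(x) = 10 + 3·x (degree < 2) with m(α_i) = c_i for every i, so c is indeed a codeword.


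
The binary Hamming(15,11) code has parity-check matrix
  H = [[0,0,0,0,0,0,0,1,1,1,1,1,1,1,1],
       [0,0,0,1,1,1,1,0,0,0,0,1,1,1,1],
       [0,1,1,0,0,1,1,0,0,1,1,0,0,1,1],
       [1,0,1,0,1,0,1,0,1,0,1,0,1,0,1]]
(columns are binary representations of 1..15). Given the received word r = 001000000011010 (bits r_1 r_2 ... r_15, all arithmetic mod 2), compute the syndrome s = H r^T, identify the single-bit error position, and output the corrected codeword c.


s = (1, 0, 1, 0)^T, error position = 10, corrected codeword c = 001000000111010

Compute s = H r^T mod 2 one row at a time:
  s_1 = 0 + 0 + 0 + 1 + 1 + 0 + 1 + 0 = 3 ≡ 1 (mod 2).
  s_2 = 0 + 0 + 0 + 0 + 1 + 0 + 1 + 0 = 2 ≡ 0 (mod 2).
  s_3 = 0 + 1 + 0 + 0 + 0 + 1 + 1 + 0 = 3 ≡ 1 (mod 2).
  s_4 = 0 + 1 + 0 + 0 + 0 + 1 + 0 + 0 = 2 ≡ 0 (mod 2).
s = (1, 0, 1, 0)^T — this equals column 10 of H (binary 1010), so error is at position 10.
Correct: flip bit 10 of r = 001000000011010 to get c = 001000000111010.


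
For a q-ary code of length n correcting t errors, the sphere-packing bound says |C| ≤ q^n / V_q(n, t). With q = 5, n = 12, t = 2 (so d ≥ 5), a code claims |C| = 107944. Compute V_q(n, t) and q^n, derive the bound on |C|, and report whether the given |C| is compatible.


V_q(n, t) = 1105, q^n = 244140625, Hamming bound = 220941, |C| = 107944 ≤ bound (satisfied).

Step 1: Compute V_q(n, t) = Σ_{j=0}^2 C(n, j) (q−1)^j.
  j = 0: C(12,0)·(4)^0 = 1·1 = 1.
  j = 1: C(12,1)·(4)^1 = 12·4 = 48.
  j = 2: C(12,2)·(4)^2 = 66·16 = 1056.
  V_q(n, t) = 1 + 48 + 1056 = 1105.
Step 2: q^n = 5^12 = 244140625.
Step 3: Hamming bound ⌊q^n / V_q(n,t)⌋ = ⌊244140625/1105⌋ = 220941.
Step 4: Compare |C| = 107944 to 220941: satisfied.
The claimed |C| lies below the Hamming bound.


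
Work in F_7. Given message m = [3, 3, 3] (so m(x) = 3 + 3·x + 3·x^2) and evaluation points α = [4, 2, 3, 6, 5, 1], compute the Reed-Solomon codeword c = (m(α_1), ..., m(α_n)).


c = [0, 0, 4, 3, 2, 2]

Message polynomial: m(x) = 3 + 3·x + 3·x^2 (mod 7).
For each evaluation point α_i, compute m(α_i) mod 7:
  α_1 = 4: Horner steps 3 → 1 → 0, so m(4) = 0.
  α_2 = 2: Horner steps 3 → 2 → 0, so m(2) = 0.
  α_3 = 3: Horner steps 3 → 5 → 4, so m(3) = 4.
  α_4 = 6: Horner steps 3 → 0 → 3, so m(6) = 3.
  α_5 = 5: Horner steps 3 → 4 → 2, so m(5) = 2.
  α_6 = 1: Horner steps 3 → 6 → 2, so m(1) = 2.
Codeword c = [0, 0, 4, 3, 2, 2] ∈ F_7^6.


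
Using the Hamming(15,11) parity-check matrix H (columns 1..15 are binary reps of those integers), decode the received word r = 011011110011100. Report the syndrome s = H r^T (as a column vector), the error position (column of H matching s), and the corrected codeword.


s = (0, 1, 1, 1)^T, error position = 7, corrected codeword c = 011011010011100

Compute s = H r^T mod 2 one row at a time:
  s_1 = 1 + 0 + 0 + 1 + 1 + 1 + 0 + 0 = 4 ≡ 0 (mod 2).
  s_2 = 0 + 1 + 1 + 1 + 1 + 1 + 0 + 0 = 5 ≡ 1 (mod 2).
  s_3 = 1 + 1 + 1 + 1 + 0 + 1 + 0 + 0 = 5 ≡ 1 (mod 2).
  s_4 = 0 + 1 + 1 + 1 + 0 + 1 + 1 + 0 = 5 ≡ 1 (mod 2).
s = (0, 1, 1, 1)^T — this equals column 7 of H (binary 0111), so error is at position 7.
Correct: flip bit 7 of r = 011011110011100 to get c = 011011010011100.


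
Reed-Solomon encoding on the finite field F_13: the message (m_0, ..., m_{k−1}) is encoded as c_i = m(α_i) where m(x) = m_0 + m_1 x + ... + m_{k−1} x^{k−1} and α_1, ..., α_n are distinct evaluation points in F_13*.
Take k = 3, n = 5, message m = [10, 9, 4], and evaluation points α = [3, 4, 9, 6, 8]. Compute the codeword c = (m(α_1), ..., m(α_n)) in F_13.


c = [8, 6, 12, 0, 0]

Message polynomial: m(x) = 10 + 9·x + 4·x^2 (mod 13).
For each evaluation point α_i, compute m(α_i) mod 13:
  α_1 = 3: Horner steps 4 → 8 → 8, so m(3) = 8.
  α_2 = 4: Horner steps 4 → 12 → 6, so m(4) = 6.
  α_3 = 9: Horner steps 4 → 6 → 12, so m(9) = 12.
  α_4 = 6: Horner steps 4 → 7 → 0, so m(6) = 0.
  α_5 = 8: Horner steps 4 → 2 → 0, so m(8) = 0.
Codeword c = [8, 6, 12, 0, 0] ∈ F_13^5.


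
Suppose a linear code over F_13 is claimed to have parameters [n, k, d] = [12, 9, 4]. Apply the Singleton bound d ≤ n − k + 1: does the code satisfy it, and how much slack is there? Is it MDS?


Singleton RHS = n − k + 1 = 4, slack = 0, bound satisfied, MDS.

Singleton bound: d ≤ n − k + 1.
Here n = 12, k = 9, so n − k + 1 = 4.
Given d = 4, check d ≤ 4: YES.
Slack = (n − k + 1) − d = 0.
The code is MDS (slack = 0).
Description: the claimed parameters are [12, 9, 4]_13; such a code would be MDS (meets Singleton bound).


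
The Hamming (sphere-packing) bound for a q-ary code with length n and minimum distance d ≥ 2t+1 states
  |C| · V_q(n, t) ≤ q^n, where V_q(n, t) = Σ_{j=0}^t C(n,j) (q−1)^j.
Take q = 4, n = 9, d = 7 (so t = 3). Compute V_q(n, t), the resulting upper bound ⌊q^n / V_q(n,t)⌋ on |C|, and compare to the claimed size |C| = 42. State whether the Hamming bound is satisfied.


V_q(n, t) = 2620, q^n = 262144, Hamming bound = 100, |C| = 42 ≤ bound (satisfied).

Step 1: Compute V_q(n, t) = Σ_{j=0}^3 C(n, j) (q−1)^j.
  j = 0: C(9,0)·(3)^0 = 1·1 = 1.
  j = 1: C(9,1)·(3)^1 = 9·3 = 27.
  j = 2: C(9,2)·(3)^2 = 36·9 = 324.
  j = 3: C(9,3)·(3)^3 = 84·27 = 2268.
  V_q(n, t) = 1 + 27 + 324 + 2268 = 2620.
Step 2: q^n = 4^9 = 262144.
Step 3: Hamming bound ⌊q^n / V_q(n,t)⌋ = ⌊262144/2620⌋ = 100.
Step 4: Compare |C| = 42 to 100: satisfied.
The claimed |C| lies below the Hamming bound.


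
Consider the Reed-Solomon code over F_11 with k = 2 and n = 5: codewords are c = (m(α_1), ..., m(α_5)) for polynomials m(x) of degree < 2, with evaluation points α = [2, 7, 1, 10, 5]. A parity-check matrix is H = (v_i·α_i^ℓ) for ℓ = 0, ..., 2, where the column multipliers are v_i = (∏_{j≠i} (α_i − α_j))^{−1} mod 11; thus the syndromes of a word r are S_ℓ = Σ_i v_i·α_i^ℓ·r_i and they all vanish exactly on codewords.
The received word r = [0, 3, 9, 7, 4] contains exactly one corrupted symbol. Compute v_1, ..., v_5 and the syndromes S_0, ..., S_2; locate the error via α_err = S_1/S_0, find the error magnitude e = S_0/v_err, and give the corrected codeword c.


S = (2, 2, 2), error at position 3, error magnitude e = 3, c = [0, 3, 6, 7, 4].

Step 1: column multipliers v_i = (∏_{j≠i}(α_i − α_j))^{−1} mod 11.
  i = 1 (α = 2): (2−7)(2−1)(2−10)(2−5) = (−5)·1·(−8)·(−3) = −120 ≡ 1, so v_1 = 1^{−1} = 1 (mod 11).
  i = 2 (α = 7): (7−2)(7−1)(7−10)(7−5) = 5·6·(−3)·2 = −180 ≡ 7, so v_2 = 7^{−1} = 8 (mod 11).
  i = 3 (α = 1): (1−2)(1−7)(1−10)(1−5) = (−1)·(−6)·(−9)·(−4) = 216 ≡ 7, so v_3 = 7^{−1} = 8 (mod 11).
  i = 4 (α = 10): (10−2)(10−7)(10−1)(10−5) = 8·3·9·5 = 1080 ≡ 2, so v_4 = 2^{−1} = 6 (mod 11).
  i = 5 (α = 5): (5−2)(5−7)(5−1)(5−10) = 3·(−2)·4·(−5) = 120 ≡ 10, so v_5 = 10^{−1} = 10 (mod 11).
  v = [1, 8, 8, 6, 10].
Step 2: syndromes of r = [0, 3, 9, 7, 4] (all sums mod 11).
  S_0 = Σ v_i r_i = 1·0 + 8·3 + 8·9 + 6·7 + 10·4 = 178 ≡ 2.
  S_1 = Σ v_i α_i r_i = 1·2·0 + 8·7·3 + 8·1·9 + 6·10·7 + 10·5·4 = 860 ≡ 2.
  α_i^2 mod 11 = [4, 5, 1, 1, 3].
  S_2 = Σ v_i α_i^2 r_i = 1·4·0 + 8·5·3 + 8·1·9 + 6·1·7 + 10·3·4 = 354 ≡ 2.
  S = (2, 2, 2) ≠ 0, so r is not a codeword (an error is present).
Step 3: locate the error. For a single error e at position i, S_ℓ = v_i·e·α_i^ℓ, so α_err = S_1/S_0.
  S_0^{−1} = 2^{−1} = 6 (mod 11), so α_err = 2·6 = 12 ≡ 1 = α_3. Error position i = 3.
  Consistency check: S_2/S_1 = 2·6 = 12 ≡ 1 = α_err ✓ (single-error assumption holds).
Step 4: error magnitude e = S_0/v_3 = S_0·∏_{j≠3}(α_3 − α_j) = 2·7 = 14 ≡ 3 (mod 11).
Step 5: correct position 3: c_3 = r_3 − e = 9 − 3 ≡ 6 (mod 11). Hence c = [0, 3, 6, 7, 4].
  Check: interpolating c through the α_i gives m(x) = 1 + 5·x (degree < 2) with m(α_i) = c_i for every i, so c is indeed a codeword.


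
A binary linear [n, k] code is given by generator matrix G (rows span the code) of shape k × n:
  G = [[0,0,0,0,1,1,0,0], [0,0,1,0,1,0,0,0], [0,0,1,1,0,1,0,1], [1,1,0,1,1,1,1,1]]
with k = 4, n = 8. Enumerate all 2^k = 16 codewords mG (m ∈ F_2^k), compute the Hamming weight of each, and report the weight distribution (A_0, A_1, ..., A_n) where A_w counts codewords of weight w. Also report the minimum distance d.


Weight distribution: A_0 = 1, A_2 = 4, A_3 = 1, A_4 = 3, A_5 = 4, A_7 = 3. Minimum distance d = 2.

Enumerate all 2^4 = 16 messages m ∈ F_2^4.
For each, compute codeword c = mG in F_2^8, then tally its weight.
  m = 0000 → c = 00000000, weight = 0.
  m = 1000 → c = 00001100, weight = 2.
  m = 0100 → c = 00101000, weight = 2.
  m = 1100 → c = 00100100, weight = 2.
  m = 0010 → c = 00110101, weight = 4.
  m = 1010 → c = 00111001, weight = 4.
  m = 0110 → c = 00011101, weight = 4.
  m = 1110 → c = 00010001, weight = 2.
  m = 0001 → c = 11011111, weight = 7.
  m = 1001 → c = 11010011, weight = 5.
  m = 0101 → c = 11110111, weight = 7.
  m = 1101 → c = 11111011, weight = 7.
  m = 0011 → c = 11101010, weight = 5.
  m = 1011 → c = 11100110, weight = 5.
  m = 0111 → c = 11000010, weight = 3.
  m = 1111 → c = 11001110, weight = 5.
Tally weights:
  weight 0: 1 codewords.
  weight 2: 4 codewords.
  weight 3: 1 codewords.
  weight 4: 3 codewords.
  weight 5: 4 codewords.
  weight 7: 3 codewords.
Minimum distance d = smallest w > 0 with A_w > 0 = 2.
Sanity: Σ A_w = 16 = 2^4 = 16 ✓.
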